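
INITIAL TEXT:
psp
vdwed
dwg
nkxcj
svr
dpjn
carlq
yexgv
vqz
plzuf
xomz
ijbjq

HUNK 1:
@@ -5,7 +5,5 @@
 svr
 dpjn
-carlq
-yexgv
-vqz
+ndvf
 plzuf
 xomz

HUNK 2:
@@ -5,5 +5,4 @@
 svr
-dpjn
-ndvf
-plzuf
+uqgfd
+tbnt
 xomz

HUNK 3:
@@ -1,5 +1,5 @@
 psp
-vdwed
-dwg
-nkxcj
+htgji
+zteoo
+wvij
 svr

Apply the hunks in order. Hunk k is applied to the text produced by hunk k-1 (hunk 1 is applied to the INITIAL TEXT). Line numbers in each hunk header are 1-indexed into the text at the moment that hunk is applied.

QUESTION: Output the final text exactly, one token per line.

Hunk 1: at line 5 remove [carlq,yexgv,vqz] add [ndvf] -> 10 lines: psp vdwed dwg nkxcj svr dpjn ndvf plzuf xomz ijbjq
Hunk 2: at line 5 remove [dpjn,ndvf,plzuf] add [uqgfd,tbnt] -> 9 lines: psp vdwed dwg nkxcj svr uqgfd tbnt xomz ijbjq
Hunk 3: at line 1 remove [vdwed,dwg,nkxcj] add [htgji,zteoo,wvij] -> 9 lines: psp htgji zteoo wvij svr uqgfd tbnt xomz ijbjq

Answer: psp
htgji
zteoo
wvij
svr
uqgfd
tbnt
xomz
ijbjq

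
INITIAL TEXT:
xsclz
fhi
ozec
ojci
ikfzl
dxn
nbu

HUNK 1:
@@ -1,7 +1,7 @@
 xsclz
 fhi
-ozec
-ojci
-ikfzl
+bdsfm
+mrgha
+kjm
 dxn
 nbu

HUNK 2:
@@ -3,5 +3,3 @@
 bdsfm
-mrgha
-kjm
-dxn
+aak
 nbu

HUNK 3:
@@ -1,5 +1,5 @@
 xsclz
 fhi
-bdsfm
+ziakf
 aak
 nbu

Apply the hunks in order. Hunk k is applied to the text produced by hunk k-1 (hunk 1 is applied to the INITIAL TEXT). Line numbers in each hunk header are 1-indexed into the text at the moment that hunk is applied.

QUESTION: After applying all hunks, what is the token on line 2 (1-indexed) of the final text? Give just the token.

Answer: fhi

Derivation:
Hunk 1: at line 1 remove [ozec,ojci,ikfzl] add [bdsfm,mrgha,kjm] -> 7 lines: xsclz fhi bdsfm mrgha kjm dxn nbu
Hunk 2: at line 3 remove [mrgha,kjm,dxn] add [aak] -> 5 lines: xsclz fhi bdsfm aak nbu
Hunk 3: at line 1 remove [bdsfm] add [ziakf] -> 5 lines: xsclz fhi ziakf aak nbu
Final line 2: fhi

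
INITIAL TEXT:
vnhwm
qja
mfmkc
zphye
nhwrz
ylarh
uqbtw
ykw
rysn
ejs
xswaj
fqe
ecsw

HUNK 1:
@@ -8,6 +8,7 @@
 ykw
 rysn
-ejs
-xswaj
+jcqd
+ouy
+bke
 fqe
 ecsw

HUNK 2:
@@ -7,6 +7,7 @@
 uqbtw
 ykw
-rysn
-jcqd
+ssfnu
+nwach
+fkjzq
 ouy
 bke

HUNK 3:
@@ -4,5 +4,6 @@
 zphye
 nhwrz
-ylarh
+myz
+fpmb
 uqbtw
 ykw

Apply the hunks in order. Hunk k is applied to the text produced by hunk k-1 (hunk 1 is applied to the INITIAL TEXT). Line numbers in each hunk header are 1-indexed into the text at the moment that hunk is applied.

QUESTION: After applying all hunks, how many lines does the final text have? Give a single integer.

Answer: 16

Derivation:
Hunk 1: at line 8 remove [ejs,xswaj] add [jcqd,ouy,bke] -> 14 lines: vnhwm qja mfmkc zphye nhwrz ylarh uqbtw ykw rysn jcqd ouy bke fqe ecsw
Hunk 2: at line 7 remove [rysn,jcqd] add [ssfnu,nwach,fkjzq] -> 15 lines: vnhwm qja mfmkc zphye nhwrz ylarh uqbtw ykw ssfnu nwach fkjzq ouy bke fqe ecsw
Hunk 3: at line 4 remove [ylarh] add [myz,fpmb] -> 16 lines: vnhwm qja mfmkc zphye nhwrz myz fpmb uqbtw ykw ssfnu nwach fkjzq ouy bke fqe ecsw
Final line count: 16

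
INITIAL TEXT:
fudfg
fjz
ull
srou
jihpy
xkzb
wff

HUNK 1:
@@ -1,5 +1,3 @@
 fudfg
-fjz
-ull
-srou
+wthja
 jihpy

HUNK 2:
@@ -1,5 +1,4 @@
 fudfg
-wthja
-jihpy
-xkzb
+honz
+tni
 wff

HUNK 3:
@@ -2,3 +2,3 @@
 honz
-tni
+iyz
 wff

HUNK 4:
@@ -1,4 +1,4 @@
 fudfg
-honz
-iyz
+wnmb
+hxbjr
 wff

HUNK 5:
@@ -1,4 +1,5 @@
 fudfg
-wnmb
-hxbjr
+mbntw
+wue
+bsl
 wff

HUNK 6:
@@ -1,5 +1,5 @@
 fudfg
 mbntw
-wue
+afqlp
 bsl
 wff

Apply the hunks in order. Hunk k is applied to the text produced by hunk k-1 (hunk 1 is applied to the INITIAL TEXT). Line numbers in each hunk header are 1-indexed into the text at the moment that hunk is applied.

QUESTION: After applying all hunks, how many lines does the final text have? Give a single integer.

Hunk 1: at line 1 remove [fjz,ull,srou] add [wthja] -> 5 lines: fudfg wthja jihpy xkzb wff
Hunk 2: at line 1 remove [wthja,jihpy,xkzb] add [honz,tni] -> 4 lines: fudfg honz tni wff
Hunk 3: at line 2 remove [tni] add [iyz] -> 4 lines: fudfg honz iyz wff
Hunk 4: at line 1 remove [honz,iyz] add [wnmb,hxbjr] -> 4 lines: fudfg wnmb hxbjr wff
Hunk 5: at line 1 remove [wnmb,hxbjr] add [mbntw,wue,bsl] -> 5 lines: fudfg mbntw wue bsl wff
Hunk 6: at line 1 remove [wue] add [afqlp] -> 5 lines: fudfg mbntw afqlp bsl wff
Final line count: 5

Answer: 5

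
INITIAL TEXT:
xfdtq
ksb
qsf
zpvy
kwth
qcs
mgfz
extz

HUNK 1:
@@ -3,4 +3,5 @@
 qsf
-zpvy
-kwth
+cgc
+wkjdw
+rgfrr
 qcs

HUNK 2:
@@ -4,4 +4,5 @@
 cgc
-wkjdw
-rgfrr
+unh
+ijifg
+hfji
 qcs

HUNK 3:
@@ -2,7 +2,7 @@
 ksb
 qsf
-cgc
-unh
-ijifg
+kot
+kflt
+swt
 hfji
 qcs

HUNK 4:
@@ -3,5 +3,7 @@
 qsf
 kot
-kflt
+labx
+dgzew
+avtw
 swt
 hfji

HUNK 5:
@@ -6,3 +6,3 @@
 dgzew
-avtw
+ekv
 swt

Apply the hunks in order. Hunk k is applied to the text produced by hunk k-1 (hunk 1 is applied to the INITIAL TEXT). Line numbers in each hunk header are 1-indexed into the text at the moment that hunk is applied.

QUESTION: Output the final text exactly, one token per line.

Answer: xfdtq
ksb
qsf
kot
labx
dgzew
ekv
swt
hfji
qcs
mgfz
extz

Derivation:
Hunk 1: at line 3 remove [zpvy,kwth] add [cgc,wkjdw,rgfrr] -> 9 lines: xfdtq ksb qsf cgc wkjdw rgfrr qcs mgfz extz
Hunk 2: at line 4 remove [wkjdw,rgfrr] add [unh,ijifg,hfji] -> 10 lines: xfdtq ksb qsf cgc unh ijifg hfji qcs mgfz extz
Hunk 3: at line 2 remove [cgc,unh,ijifg] add [kot,kflt,swt] -> 10 lines: xfdtq ksb qsf kot kflt swt hfji qcs mgfz extz
Hunk 4: at line 3 remove [kflt] add [labx,dgzew,avtw] -> 12 lines: xfdtq ksb qsf kot labx dgzew avtw swt hfji qcs mgfz extz
Hunk 5: at line 6 remove [avtw] add [ekv] -> 12 lines: xfdtq ksb qsf kot labx dgzew ekv swt hfji qcs mgfz extz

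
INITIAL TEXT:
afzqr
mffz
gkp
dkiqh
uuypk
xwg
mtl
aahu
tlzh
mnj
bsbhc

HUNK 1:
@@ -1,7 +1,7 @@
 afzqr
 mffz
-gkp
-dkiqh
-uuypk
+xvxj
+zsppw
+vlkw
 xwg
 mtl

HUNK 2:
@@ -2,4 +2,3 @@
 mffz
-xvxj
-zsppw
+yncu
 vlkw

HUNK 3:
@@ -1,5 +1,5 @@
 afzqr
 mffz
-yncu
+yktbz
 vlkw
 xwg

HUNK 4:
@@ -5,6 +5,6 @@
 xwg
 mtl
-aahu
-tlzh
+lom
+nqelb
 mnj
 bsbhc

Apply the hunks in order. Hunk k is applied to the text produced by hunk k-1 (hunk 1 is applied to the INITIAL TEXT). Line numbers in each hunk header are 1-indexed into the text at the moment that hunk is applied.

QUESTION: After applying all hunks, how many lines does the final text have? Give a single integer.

Answer: 10

Derivation:
Hunk 1: at line 1 remove [gkp,dkiqh,uuypk] add [xvxj,zsppw,vlkw] -> 11 lines: afzqr mffz xvxj zsppw vlkw xwg mtl aahu tlzh mnj bsbhc
Hunk 2: at line 2 remove [xvxj,zsppw] add [yncu] -> 10 lines: afzqr mffz yncu vlkw xwg mtl aahu tlzh mnj bsbhc
Hunk 3: at line 1 remove [yncu] add [yktbz] -> 10 lines: afzqr mffz yktbz vlkw xwg mtl aahu tlzh mnj bsbhc
Hunk 4: at line 5 remove [aahu,tlzh] add [lom,nqelb] -> 10 lines: afzqr mffz yktbz vlkw xwg mtl lom nqelb mnj bsbhc
Final line count: 10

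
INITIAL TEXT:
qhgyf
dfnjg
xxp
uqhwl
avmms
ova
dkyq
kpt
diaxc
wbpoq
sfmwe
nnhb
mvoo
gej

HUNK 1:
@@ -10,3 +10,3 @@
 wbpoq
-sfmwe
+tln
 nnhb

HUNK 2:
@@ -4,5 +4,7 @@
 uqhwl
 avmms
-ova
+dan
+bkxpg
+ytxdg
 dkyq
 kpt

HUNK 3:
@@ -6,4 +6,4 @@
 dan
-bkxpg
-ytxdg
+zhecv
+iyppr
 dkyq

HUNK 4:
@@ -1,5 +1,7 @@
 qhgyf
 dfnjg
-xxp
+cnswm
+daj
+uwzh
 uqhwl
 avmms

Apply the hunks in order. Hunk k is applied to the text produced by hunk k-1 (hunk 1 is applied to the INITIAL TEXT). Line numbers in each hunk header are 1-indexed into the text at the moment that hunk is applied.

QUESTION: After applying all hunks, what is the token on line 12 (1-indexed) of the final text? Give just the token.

Answer: kpt

Derivation:
Hunk 1: at line 10 remove [sfmwe] add [tln] -> 14 lines: qhgyf dfnjg xxp uqhwl avmms ova dkyq kpt diaxc wbpoq tln nnhb mvoo gej
Hunk 2: at line 4 remove [ova] add [dan,bkxpg,ytxdg] -> 16 lines: qhgyf dfnjg xxp uqhwl avmms dan bkxpg ytxdg dkyq kpt diaxc wbpoq tln nnhb mvoo gej
Hunk 3: at line 6 remove [bkxpg,ytxdg] add [zhecv,iyppr] -> 16 lines: qhgyf dfnjg xxp uqhwl avmms dan zhecv iyppr dkyq kpt diaxc wbpoq tln nnhb mvoo gej
Hunk 4: at line 1 remove [xxp] add [cnswm,daj,uwzh] -> 18 lines: qhgyf dfnjg cnswm daj uwzh uqhwl avmms dan zhecv iyppr dkyq kpt diaxc wbpoq tln nnhb mvoo gej
Final line 12: kpt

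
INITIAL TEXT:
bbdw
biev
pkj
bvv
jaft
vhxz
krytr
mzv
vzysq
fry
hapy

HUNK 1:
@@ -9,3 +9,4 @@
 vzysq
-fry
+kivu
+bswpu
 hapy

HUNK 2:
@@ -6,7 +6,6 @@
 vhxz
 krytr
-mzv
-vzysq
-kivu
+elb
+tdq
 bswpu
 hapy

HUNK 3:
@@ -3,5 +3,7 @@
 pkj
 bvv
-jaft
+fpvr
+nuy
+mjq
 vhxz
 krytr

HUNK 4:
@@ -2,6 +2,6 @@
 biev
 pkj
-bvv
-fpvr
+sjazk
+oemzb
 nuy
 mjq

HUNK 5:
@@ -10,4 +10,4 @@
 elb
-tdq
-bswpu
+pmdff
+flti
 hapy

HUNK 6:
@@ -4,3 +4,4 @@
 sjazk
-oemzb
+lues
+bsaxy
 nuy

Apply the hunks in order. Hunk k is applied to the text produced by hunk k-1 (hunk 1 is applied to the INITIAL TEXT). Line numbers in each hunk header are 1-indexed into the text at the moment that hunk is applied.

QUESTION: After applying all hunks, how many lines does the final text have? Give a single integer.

Answer: 14

Derivation:
Hunk 1: at line 9 remove [fry] add [kivu,bswpu] -> 12 lines: bbdw biev pkj bvv jaft vhxz krytr mzv vzysq kivu bswpu hapy
Hunk 2: at line 6 remove [mzv,vzysq,kivu] add [elb,tdq] -> 11 lines: bbdw biev pkj bvv jaft vhxz krytr elb tdq bswpu hapy
Hunk 3: at line 3 remove [jaft] add [fpvr,nuy,mjq] -> 13 lines: bbdw biev pkj bvv fpvr nuy mjq vhxz krytr elb tdq bswpu hapy
Hunk 4: at line 2 remove [bvv,fpvr] add [sjazk,oemzb] -> 13 lines: bbdw biev pkj sjazk oemzb nuy mjq vhxz krytr elb tdq bswpu hapy
Hunk 5: at line 10 remove [tdq,bswpu] add [pmdff,flti] -> 13 lines: bbdw biev pkj sjazk oemzb nuy mjq vhxz krytr elb pmdff flti hapy
Hunk 6: at line 4 remove [oemzb] add [lues,bsaxy] -> 14 lines: bbdw biev pkj sjazk lues bsaxy nuy mjq vhxz krytr elb pmdff flti hapy
Final line count: 14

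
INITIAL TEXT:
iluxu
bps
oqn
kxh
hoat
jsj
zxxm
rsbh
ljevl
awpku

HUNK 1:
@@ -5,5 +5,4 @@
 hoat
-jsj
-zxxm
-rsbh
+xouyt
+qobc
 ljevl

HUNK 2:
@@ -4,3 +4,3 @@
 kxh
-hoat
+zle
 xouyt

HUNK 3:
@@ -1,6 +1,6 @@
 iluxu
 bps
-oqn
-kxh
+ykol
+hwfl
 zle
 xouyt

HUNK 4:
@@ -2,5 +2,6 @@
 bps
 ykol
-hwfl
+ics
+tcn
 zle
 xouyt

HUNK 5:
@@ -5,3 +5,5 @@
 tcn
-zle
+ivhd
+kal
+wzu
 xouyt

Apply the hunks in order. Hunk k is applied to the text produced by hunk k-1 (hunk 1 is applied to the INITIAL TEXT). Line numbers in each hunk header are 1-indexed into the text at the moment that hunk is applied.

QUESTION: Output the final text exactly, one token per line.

Answer: iluxu
bps
ykol
ics
tcn
ivhd
kal
wzu
xouyt
qobc
ljevl
awpku

Derivation:
Hunk 1: at line 5 remove [jsj,zxxm,rsbh] add [xouyt,qobc] -> 9 lines: iluxu bps oqn kxh hoat xouyt qobc ljevl awpku
Hunk 2: at line 4 remove [hoat] add [zle] -> 9 lines: iluxu bps oqn kxh zle xouyt qobc ljevl awpku
Hunk 3: at line 1 remove [oqn,kxh] add [ykol,hwfl] -> 9 lines: iluxu bps ykol hwfl zle xouyt qobc ljevl awpku
Hunk 4: at line 2 remove [hwfl] add [ics,tcn] -> 10 lines: iluxu bps ykol ics tcn zle xouyt qobc ljevl awpku
Hunk 5: at line 5 remove [zle] add [ivhd,kal,wzu] -> 12 lines: iluxu bps ykol ics tcn ivhd kal wzu xouyt qobc ljevl awpku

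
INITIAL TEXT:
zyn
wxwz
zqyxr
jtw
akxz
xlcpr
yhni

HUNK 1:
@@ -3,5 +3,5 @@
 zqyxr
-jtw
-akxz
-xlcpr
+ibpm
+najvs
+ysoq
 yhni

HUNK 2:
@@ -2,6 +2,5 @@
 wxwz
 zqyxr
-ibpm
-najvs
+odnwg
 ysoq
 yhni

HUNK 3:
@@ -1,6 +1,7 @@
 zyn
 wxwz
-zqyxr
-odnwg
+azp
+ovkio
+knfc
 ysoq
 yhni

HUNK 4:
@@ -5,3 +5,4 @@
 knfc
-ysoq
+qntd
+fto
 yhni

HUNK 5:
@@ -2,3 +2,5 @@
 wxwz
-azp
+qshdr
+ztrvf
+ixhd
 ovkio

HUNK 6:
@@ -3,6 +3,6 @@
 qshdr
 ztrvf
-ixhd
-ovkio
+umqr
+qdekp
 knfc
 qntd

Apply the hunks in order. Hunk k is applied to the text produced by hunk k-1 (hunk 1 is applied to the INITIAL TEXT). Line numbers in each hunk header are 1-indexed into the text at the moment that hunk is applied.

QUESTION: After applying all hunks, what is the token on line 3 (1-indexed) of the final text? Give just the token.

Answer: qshdr

Derivation:
Hunk 1: at line 3 remove [jtw,akxz,xlcpr] add [ibpm,najvs,ysoq] -> 7 lines: zyn wxwz zqyxr ibpm najvs ysoq yhni
Hunk 2: at line 2 remove [ibpm,najvs] add [odnwg] -> 6 lines: zyn wxwz zqyxr odnwg ysoq yhni
Hunk 3: at line 1 remove [zqyxr,odnwg] add [azp,ovkio,knfc] -> 7 lines: zyn wxwz azp ovkio knfc ysoq yhni
Hunk 4: at line 5 remove [ysoq] add [qntd,fto] -> 8 lines: zyn wxwz azp ovkio knfc qntd fto yhni
Hunk 5: at line 2 remove [azp] add [qshdr,ztrvf,ixhd] -> 10 lines: zyn wxwz qshdr ztrvf ixhd ovkio knfc qntd fto yhni
Hunk 6: at line 3 remove [ixhd,ovkio] add [umqr,qdekp] -> 10 lines: zyn wxwz qshdr ztrvf umqr qdekp knfc qntd fto yhni
Final line 3: qshdr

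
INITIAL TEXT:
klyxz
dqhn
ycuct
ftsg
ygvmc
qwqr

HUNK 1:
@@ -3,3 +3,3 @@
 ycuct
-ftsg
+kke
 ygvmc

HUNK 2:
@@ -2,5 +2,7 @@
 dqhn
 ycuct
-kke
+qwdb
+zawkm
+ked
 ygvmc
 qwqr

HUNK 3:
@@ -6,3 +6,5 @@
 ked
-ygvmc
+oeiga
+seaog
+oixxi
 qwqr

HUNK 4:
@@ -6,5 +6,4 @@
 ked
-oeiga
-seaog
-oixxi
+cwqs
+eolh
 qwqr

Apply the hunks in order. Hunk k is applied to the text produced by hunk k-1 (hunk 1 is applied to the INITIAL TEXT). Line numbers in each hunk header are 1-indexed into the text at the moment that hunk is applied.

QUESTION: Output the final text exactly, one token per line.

Answer: klyxz
dqhn
ycuct
qwdb
zawkm
ked
cwqs
eolh
qwqr

Derivation:
Hunk 1: at line 3 remove [ftsg] add [kke] -> 6 lines: klyxz dqhn ycuct kke ygvmc qwqr
Hunk 2: at line 2 remove [kke] add [qwdb,zawkm,ked] -> 8 lines: klyxz dqhn ycuct qwdb zawkm ked ygvmc qwqr
Hunk 3: at line 6 remove [ygvmc] add [oeiga,seaog,oixxi] -> 10 lines: klyxz dqhn ycuct qwdb zawkm ked oeiga seaog oixxi qwqr
Hunk 4: at line 6 remove [oeiga,seaog,oixxi] add [cwqs,eolh] -> 9 lines: klyxz dqhn ycuct qwdb zawkm ked cwqs eolh qwqr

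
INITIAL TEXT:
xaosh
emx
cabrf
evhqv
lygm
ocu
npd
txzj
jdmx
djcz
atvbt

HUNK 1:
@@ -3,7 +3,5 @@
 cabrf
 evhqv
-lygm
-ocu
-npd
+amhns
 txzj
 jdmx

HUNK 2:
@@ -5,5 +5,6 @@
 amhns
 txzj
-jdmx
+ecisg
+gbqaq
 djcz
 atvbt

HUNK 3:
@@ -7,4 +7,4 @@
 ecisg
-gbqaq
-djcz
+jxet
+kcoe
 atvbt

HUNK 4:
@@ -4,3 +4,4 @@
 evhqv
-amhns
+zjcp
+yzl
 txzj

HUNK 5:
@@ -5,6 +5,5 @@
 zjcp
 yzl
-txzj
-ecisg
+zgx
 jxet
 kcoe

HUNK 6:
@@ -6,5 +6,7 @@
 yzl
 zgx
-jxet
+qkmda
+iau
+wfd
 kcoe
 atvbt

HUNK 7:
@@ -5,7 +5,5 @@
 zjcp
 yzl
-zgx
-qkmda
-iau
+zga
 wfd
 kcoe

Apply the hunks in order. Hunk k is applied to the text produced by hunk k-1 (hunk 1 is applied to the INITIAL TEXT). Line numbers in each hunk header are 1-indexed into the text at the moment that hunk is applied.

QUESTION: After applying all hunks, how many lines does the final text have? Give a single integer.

Answer: 10

Derivation:
Hunk 1: at line 3 remove [lygm,ocu,npd] add [amhns] -> 9 lines: xaosh emx cabrf evhqv amhns txzj jdmx djcz atvbt
Hunk 2: at line 5 remove [jdmx] add [ecisg,gbqaq] -> 10 lines: xaosh emx cabrf evhqv amhns txzj ecisg gbqaq djcz atvbt
Hunk 3: at line 7 remove [gbqaq,djcz] add [jxet,kcoe] -> 10 lines: xaosh emx cabrf evhqv amhns txzj ecisg jxet kcoe atvbt
Hunk 4: at line 4 remove [amhns] add [zjcp,yzl] -> 11 lines: xaosh emx cabrf evhqv zjcp yzl txzj ecisg jxet kcoe atvbt
Hunk 5: at line 5 remove [txzj,ecisg] add [zgx] -> 10 lines: xaosh emx cabrf evhqv zjcp yzl zgx jxet kcoe atvbt
Hunk 6: at line 6 remove [jxet] add [qkmda,iau,wfd] -> 12 lines: xaosh emx cabrf evhqv zjcp yzl zgx qkmda iau wfd kcoe atvbt
Hunk 7: at line 5 remove [zgx,qkmda,iau] add [zga] -> 10 lines: xaosh emx cabrf evhqv zjcp yzl zga wfd kcoe atvbt
Final line count: 10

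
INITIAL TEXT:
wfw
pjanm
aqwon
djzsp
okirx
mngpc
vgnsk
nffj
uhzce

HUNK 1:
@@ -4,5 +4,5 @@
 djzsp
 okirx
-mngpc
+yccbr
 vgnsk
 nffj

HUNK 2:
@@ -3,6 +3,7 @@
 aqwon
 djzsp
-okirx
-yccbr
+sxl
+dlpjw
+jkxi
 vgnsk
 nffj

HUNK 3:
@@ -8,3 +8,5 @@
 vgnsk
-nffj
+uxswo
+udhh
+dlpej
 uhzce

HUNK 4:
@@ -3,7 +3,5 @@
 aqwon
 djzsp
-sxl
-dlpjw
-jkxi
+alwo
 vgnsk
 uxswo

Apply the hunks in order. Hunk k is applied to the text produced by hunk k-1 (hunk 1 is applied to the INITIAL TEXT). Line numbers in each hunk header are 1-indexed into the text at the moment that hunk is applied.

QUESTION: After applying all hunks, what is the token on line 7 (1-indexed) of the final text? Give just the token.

Hunk 1: at line 4 remove [mngpc] add [yccbr] -> 9 lines: wfw pjanm aqwon djzsp okirx yccbr vgnsk nffj uhzce
Hunk 2: at line 3 remove [okirx,yccbr] add [sxl,dlpjw,jkxi] -> 10 lines: wfw pjanm aqwon djzsp sxl dlpjw jkxi vgnsk nffj uhzce
Hunk 3: at line 8 remove [nffj] add [uxswo,udhh,dlpej] -> 12 lines: wfw pjanm aqwon djzsp sxl dlpjw jkxi vgnsk uxswo udhh dlpej uhzce
Hunk 4: at line 3 remove [sxl,dlpjw,jkxi] add [alwo] -> 10 lines: wfw pjanm aqwon djzsp alwo vgnsk uxswo udhh dlpej uhzce
Final line 7: uxswo

Answer: uxswo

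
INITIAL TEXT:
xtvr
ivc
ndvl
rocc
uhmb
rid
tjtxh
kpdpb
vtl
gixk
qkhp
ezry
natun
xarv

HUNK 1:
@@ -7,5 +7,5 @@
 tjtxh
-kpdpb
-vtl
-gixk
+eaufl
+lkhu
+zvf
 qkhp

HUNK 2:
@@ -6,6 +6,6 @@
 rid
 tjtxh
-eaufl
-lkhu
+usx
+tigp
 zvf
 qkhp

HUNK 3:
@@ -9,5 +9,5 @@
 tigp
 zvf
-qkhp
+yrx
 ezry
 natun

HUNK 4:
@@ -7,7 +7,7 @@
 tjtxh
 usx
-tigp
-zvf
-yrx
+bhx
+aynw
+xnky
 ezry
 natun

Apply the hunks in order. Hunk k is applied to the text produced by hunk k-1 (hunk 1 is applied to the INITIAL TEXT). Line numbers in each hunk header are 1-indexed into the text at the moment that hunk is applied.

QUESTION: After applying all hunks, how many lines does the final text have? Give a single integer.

Hunk 1: at line 7 remove [kpdpb,vtl,gixk] add [eaufl,lkhu,zvf] -> 14 lines: xtvr ivc ndvl rocc uhmb rid tjtxh eaufl lkhu zvf qkhp ezry natun xarv
Hunk 2: at line 6 remove [eaufl,lkhu] add [usx,tigp] -> 14 lines: xtvr ivc ndvl rocc uhmb rid tjtxh usx tigp zvf qkhp ezry natun xarv
Hunk 3: at line 9 remove [qkhp] add [yrx] -> 14 lines: xtvr ivc ndvl rocc uhmb rid tjtxh usx tigp zvf yrx ezry natun xarv
Hunk 4: at line 7 remove [tigp,zvf,yrx] add [bhx,aynw,xnky] -> 14 lines: xtvr ivc ndvl rocc uhmb rid tjtxh usx bhx aynw xnky ezry natun xarv
Final line count: 14

Answer: 14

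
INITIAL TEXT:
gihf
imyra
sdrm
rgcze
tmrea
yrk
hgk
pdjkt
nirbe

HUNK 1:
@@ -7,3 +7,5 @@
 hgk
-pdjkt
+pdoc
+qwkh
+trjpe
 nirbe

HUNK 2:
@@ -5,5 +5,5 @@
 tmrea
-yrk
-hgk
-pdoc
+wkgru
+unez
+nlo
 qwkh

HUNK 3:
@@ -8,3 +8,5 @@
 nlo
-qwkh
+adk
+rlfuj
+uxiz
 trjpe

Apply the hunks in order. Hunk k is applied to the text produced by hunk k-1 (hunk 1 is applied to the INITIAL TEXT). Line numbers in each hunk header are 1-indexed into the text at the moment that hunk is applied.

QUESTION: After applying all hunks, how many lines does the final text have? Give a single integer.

Hunk 1: at line 7 remove [pdjkt] add [pdoc,qwkh,trjpe] -> 11 lines: gihf imyra sdrm rgcze tmrea yrk hgk pdoc qwkh trjpe nirbe
Hunk 2: at line 5 remove [yrk,hgk,pdoc] add [wkgru,unez,nlo] -> 11 lines: gihf imyra sdrm rgcze tmrea wkgru unez nlo qwkh trjpe nirbe
Hunk 3: at line 8 remove [qwkh] add [adk,rlfuj,uxiz] -> 13 lines: gihf imyra sdrm rgcze tmrea wkgru unez nlo adk rlfuj uxiz trjpe nirbe
Final line count: 13

Answer: 13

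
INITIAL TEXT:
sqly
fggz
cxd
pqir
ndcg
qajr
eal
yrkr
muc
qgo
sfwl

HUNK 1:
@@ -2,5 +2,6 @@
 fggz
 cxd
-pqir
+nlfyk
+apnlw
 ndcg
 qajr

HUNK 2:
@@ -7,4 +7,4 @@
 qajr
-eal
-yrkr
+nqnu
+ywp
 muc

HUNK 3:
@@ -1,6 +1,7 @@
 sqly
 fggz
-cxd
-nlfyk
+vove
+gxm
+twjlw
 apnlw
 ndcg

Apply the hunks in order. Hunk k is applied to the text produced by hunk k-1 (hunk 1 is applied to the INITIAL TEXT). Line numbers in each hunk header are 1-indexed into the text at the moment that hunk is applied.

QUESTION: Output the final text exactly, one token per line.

Answer: sqly
fggz
vove
gxm
twjlw
apnlw
ndcg
qajr
nqnu
ywp
muc
qgo
sfwl

Derivation:
Hunk 1: at line 2 remove [pqir] add [nlfyk,apnlw] -> 12 lines: sqly fggz cxd nlfyk apnlw ndcg qajr eal yrkr muc qgo sfwl
Hunk 2: at line 7 remove [eal,yrkr] add [nqnu,ywp] -> 12 lines: sqly fggz cxd nlfyk apnlw ndcg qajr nqnu ywp muc qgo sfwl
Hunk 3: at line 1 remove [cxd,nlfyk] add [vove,gxm,twjlw] -> 13 lines: sqly fggz vove gxm twjlw apnlw ndcg qajr nqnu ywp muc qgo sfwl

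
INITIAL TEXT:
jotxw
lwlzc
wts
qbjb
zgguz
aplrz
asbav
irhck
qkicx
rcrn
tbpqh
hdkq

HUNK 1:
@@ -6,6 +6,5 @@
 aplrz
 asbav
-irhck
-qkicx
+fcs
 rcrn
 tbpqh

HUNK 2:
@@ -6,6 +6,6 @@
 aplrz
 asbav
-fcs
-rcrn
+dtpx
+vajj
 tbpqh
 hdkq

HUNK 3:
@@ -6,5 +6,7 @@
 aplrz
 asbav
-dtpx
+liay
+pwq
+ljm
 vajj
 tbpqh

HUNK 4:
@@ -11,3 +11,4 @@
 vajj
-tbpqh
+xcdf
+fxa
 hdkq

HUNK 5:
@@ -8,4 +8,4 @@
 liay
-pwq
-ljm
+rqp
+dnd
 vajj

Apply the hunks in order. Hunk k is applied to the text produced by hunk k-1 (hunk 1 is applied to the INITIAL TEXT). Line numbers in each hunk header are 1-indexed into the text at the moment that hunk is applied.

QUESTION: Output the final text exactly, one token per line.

Answer: jotxw
lwlzc
wts
qbjb
zgguz
aplrz
asbav
liay
rqp
dnd
vajj
xcdf
fxa
hdkq

Derivation:
Hunk 1: at line 6 remove [irhck,qkicx] add [fcs] -> 11 lines: jotxw lwlzc wts qbjb zgguz aplrz asbav fcs rcrn tbpqh hdkq
Hunk 2: at line 6 remove [fcs,rcrn] add [dtpx,vajj] -> 11 lines: jotxw lwlzc wts qbjb zgguz aplrz asbav dtpx vajj tbpqh hdkq
Hunk 3: at line 6 remove [dtpx] add [liay,pwq,ljm] -> 13 lines: jotxw lwlzc wts qbjb zgguz aplrz asbav liay pwq ljm vajj tbpqh hdkq
Hunk 4: at line 11 remove [tbpqh] add [xcdf,fxa] -> 14 lines: jotxw lwlzc wts qbjb zgguz aplrz asbav liay pwq ljm vajj xcdf fxa hdkq
Hunk 5: at line 8 remove [pwq,ljm] add [rqp,dnd] -> 14 lines: jotxw lwlzc wts qbjb zgguz aplrz asbav liay rqp dnd vajj xcdf fxa hdkq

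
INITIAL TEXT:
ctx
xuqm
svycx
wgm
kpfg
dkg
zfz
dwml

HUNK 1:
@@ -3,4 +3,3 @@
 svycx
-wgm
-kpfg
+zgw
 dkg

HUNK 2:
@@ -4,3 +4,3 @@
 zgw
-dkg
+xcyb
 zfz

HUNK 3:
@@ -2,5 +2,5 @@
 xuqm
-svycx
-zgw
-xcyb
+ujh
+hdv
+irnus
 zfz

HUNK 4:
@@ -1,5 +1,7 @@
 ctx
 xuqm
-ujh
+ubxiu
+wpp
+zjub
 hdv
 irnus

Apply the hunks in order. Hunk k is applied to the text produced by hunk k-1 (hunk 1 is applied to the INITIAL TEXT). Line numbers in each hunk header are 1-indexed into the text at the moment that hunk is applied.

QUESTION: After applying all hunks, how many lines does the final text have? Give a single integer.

Answer: 9

Derivation:
Hunk 1: at line 3 remove [wgm,kpfg] add [zgw] -> 7 lines: ctx xuqm svycx zgw dkg zfz dwml
Hunk 2: at line 4 remove [dkg] add [xcyb] -> 7 lines: ctx xuqm svycx zgw xcyb zfz dwml
Hunk 3: at line 2 remove [svycx,zgw,xcyb] add [ujh,hdv,irnus] -> 7 lines: ctx xuqm ujh hdv irnus zfz dwml
Hunk 4: at line 1 remove [ujh] add [ubxiu,wpp,zjub] -> 9 lines: ctx xuqm ubxiu wpp zjub hdv irnus zfz dwml
Final line count: 9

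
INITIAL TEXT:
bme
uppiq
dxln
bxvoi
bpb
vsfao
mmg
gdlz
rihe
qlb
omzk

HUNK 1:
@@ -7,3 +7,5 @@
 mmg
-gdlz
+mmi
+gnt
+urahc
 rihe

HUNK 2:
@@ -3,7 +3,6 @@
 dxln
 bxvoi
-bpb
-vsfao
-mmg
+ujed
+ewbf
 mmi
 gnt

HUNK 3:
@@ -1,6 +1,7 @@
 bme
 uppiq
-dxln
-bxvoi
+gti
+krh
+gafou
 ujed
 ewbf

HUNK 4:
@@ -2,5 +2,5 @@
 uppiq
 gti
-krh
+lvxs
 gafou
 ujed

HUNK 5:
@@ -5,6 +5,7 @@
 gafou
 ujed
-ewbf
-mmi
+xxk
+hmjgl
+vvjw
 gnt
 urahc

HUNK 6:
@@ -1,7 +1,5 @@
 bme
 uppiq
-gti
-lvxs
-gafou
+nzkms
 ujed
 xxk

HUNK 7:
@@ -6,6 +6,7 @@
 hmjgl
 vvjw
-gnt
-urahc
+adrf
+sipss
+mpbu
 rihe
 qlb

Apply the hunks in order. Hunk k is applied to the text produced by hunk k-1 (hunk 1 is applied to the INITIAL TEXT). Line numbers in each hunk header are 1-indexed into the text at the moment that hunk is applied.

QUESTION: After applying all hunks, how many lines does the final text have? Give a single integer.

Answer: 13

Derivation:
Hunk 1: at line 7 remove [gdlz] add [mmi,gnt,urahc] -> 13 lines: bme uppiq dxln bxvoi bpb vsfao mmg mmi gnt urahc rihe qlb omzk
Hunk 2: at line 3 remove [bpb,vsfao,mmg] add [ujed,ewbf] -> 12 lines: bme uppiq dxln bxvoi ujed ewbf mmi gnt urahc rihe qlb omzk
Hunk 3: at line 1 remove [dxln,bxvoi] add [gti,krh,gafou] -> 13 lines: bme uppiq gti krh gafou ujed ewbf mmi gnt urahc rihe qlb omzk
Hunk 4: at line 2 remove [krh] add [lvxs] -> 13 lines: bme uppiq gti lvxs gafou ujed ewbf mmi gnt urahc rihe qlb omzk
Hunk 5: at line 5 remove [ewbf,mmi] add [xxk,hmjgl,vvjw] -> 14 lines: bme uppiq gti lvxs gafou ujed xxk hmjgl vvjw gnt urahc rihe qlb omzk
Hunk 6: at line 1 remove [gti,lvxs,gafou] add [nzkms] -> 12 lines: bme uppiq nzkms ujed xxk hmjgl vvjw gnt urahc rihe qlb omzk
Hunk 7: at line 6 remove [gnt,urahc] add [adrf,sipss,mpbu] -> 13 lines: bme uppiq nzkms ujed xxk hmjgl vvjw adrf sipss mpbu rihe qlb omzk
Final line count: 13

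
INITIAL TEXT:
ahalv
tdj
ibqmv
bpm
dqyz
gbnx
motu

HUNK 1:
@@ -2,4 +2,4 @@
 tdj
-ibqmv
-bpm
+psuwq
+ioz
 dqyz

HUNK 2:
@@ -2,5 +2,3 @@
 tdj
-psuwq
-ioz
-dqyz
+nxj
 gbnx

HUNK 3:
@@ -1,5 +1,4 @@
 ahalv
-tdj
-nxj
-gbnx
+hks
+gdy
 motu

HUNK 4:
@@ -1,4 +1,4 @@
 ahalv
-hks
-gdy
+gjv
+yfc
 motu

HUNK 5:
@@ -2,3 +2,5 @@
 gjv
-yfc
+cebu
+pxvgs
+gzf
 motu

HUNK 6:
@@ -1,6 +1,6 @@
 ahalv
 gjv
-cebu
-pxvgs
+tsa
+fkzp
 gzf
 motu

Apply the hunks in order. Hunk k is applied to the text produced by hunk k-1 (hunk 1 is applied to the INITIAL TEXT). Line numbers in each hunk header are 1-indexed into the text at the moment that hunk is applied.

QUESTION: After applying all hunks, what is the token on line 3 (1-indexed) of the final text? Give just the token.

Hunk 1: at line 2 remove [ibqmv,bpm] add [psuwq,ioz] -> 7 lines: ahalv tdj psuwq ioz dqyz gbnx motu
Hunk 2: at line 2 remove [psuwq,ioz,dqyz] add [nxj] -> 5 lines: ahalv tdj nxj gbnx motu
Hunk 3: at line 1 remove [tdj,nxj,gbnx] add [hks,gdy] -> 4 lines: ahalv hks gdy motu
Hunk 4: at line 1 remove [hks,gdy] add [gjv,yfc] -> 4 lines: ahalv gjv yfc motu
Hunk 5: at line 2 remove [yfc] add [cebu,pxvgs,gzf] -> 6 lines: ahalv gjv cebu pxvgs gzf motu
Hunk 6: at line 1 remove [cebu,pxvgs] add [tsa,fkzp] -> 6 lines: ahalv gjv tsa fkzp gzf motu
Final line 3: tsa

Answer: tsa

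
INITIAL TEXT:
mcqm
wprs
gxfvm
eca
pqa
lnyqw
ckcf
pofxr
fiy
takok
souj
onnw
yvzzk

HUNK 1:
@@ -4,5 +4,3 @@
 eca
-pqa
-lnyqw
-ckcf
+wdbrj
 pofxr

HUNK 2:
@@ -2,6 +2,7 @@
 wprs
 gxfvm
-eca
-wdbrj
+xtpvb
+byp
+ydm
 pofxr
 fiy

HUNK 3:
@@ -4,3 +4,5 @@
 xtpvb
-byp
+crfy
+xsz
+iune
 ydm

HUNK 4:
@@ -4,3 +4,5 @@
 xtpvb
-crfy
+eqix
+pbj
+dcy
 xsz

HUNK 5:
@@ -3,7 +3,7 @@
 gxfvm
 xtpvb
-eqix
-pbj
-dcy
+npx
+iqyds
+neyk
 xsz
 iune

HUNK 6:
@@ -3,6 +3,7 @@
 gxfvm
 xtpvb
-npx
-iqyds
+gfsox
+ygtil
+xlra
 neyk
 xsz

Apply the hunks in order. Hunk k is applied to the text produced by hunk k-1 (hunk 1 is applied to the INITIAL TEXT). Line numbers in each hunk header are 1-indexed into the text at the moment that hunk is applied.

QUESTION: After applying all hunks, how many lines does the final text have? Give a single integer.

Answer: 17

Derivation:
Hunk 1: at line 4 remove [pqa,lnyqw,ckcf] add [wdbrj] -> 11 lines: mcqm wprs gxfvm eca wdbrj pofxr fiy takok souj onnw yvzzk
Hunk 2: at line 2 remove [eca,wdbrj] add [xtpvb,byp,ydm] -> 12 lines: mcqm wprs gxfvm xtpvb byp ydm pofxr fiy takok souj onnw yvzzk
Hunk 3: at line 4 remove [byp] add [crfy,xsz,iune] -> 14 lines: mcqm wprs gxfvm xtpvb crfy xsz iune ydm pofxr fiy takok souj onnw yvzzk
Hunk 4: at line 4 remove [crfy] add [eqix,pbj,dcy] -> 16 lines: mcqm wprs gxfvm xtpvb eqix pbj dcy xsz iune ydm pofxr fiy takok souj onnw yvzzk
Hunk 5: at line 3 remove [eqix,pbj,dcy] add [npx,iqyds,neyk] -> 16 lines: mcqm wprs gxfvm xtpvb npx iqyds neyk xsz iune ydm pofxr fiy takok souj onnw yvzzk
Hunk 6: at line 3 remove [npx,iqyds] add [gfsox,ygtil,xlra] -> 17 lines: mcqm wprs gxfvm xtpvb gfsox ygtil xlra neyk xsz iune ydm pofxr fiy takok souj onnw yvzzk
Final line count: 17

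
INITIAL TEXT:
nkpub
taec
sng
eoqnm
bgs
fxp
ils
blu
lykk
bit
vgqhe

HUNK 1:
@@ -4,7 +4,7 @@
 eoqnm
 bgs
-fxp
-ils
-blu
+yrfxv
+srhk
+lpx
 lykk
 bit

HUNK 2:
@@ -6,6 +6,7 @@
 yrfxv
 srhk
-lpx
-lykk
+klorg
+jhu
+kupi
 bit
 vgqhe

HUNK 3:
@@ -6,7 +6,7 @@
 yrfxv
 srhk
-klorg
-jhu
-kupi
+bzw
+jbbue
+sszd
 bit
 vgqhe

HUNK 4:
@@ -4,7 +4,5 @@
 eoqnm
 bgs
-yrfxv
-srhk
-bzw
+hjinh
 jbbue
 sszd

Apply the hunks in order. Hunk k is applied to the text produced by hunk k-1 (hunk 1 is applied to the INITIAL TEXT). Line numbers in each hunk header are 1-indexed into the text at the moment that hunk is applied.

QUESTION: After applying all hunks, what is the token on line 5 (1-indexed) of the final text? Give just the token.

Answer: bgs

Derivation:
Hunk 1: at line 4 remove [fxp,ils,blu] add [yrfxv,srhk,lpx] -> 11 lines: nkpub taec sng eoqnm bgs yrfxv srhk lpx lykk bit vgqhe
Hunk 2: at line 6 remove [lpx,lykk] add [klorg,jhu,kupi] -> 12 lines: nkpub taec sng eoqnm bgs yrfxv srhk klorg jhu kupi bit vgqhe
Hunk 3: at line 6 remove [klorg,jhu,kupi] add [bzw,jbbue,sszd] -> 12 lines: nkpub taec sng eoqnm bgs yrfxv srhk bzw jbbue sszd bit vgqhe
Hunk 4: at line 4 remove [yrfxv,srhk,bzw] add [hjinh] -> 10 lines: nkpub taec sng eoqnm bgs hjinh jbbue sszd bit vgqhe
Final line 5: bgs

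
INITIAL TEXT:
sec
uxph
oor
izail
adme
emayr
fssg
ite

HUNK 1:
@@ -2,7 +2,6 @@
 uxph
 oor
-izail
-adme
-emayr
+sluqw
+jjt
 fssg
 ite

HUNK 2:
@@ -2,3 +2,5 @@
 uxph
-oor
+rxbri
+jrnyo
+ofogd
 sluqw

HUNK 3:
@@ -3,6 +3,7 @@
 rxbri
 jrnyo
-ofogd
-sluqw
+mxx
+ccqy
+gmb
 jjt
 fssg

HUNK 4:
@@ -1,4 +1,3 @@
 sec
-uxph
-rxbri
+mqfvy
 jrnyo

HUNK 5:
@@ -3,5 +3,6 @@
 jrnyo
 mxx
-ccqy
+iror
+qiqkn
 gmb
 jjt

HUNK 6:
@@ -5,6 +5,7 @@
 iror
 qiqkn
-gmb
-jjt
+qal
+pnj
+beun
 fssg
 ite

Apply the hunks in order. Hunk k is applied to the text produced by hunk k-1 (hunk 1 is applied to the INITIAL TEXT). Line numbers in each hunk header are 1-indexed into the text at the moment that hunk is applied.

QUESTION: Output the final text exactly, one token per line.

Hunk 1: at line 2 remove [izail,adme,emayr] add [sluqw,jjt] -> 7 lines: sec uxph oor sluqw jjt fssg ite
Hunk 2: at line 2 remove [oor] add [rxbri,jrnyo,ofogd] -> 9 lines: sec uxph rxbri jrnyo ofogd sluqw jjt fssg ite
Hunk 3: at line 3 remove [ofogd,sluqw] add [mxx,ccqy,gmb] -> 10 lines: sec uxph rxbri jrnyo mxx ccqy gmb jjt fssg ite
Hunk 4: at line 1 remove [uxph,rxbri] add [mqfvy] -> 9 lines: sec mqfvy jrnyo mxx ccqy gmb jjt fssg ite
Hunk 5: at line 3 remove [ccqy] add [iror,qiqkn] -> 10 lines: sec mqfvy jrnyo mxx iror qiqkn gmb jjt fssg ite
Hunk 6: at line 5 remove [gmb,jjt] add [qal,pnj,beun] -> 11 lines: sec mqfvy jrnyo mxx iror qiqkn qal pnj beun fssg ite

Answer: sec
mqfvy
jrnyo
mxx
iror
qiqkn
qal
pnj
beun
fssg
ite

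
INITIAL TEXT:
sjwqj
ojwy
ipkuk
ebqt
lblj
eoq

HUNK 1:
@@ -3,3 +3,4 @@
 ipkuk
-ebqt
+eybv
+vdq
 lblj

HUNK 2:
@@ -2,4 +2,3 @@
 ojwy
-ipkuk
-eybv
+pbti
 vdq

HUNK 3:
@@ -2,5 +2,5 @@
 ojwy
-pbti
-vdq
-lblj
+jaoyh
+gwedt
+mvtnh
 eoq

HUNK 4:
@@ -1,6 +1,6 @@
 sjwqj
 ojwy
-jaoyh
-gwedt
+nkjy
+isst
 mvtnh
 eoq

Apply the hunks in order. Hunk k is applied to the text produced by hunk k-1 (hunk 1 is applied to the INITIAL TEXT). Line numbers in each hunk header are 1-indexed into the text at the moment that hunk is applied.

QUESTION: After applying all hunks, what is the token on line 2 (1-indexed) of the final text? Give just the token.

Answer: ojwy

Derivation:
Hunk 1: at line 3 remove [ebqt] add [eybv,vdq] -> 7 lines: sjwqj ojwy ipkuk eybv vdq lblj eoq
Hunk 2: at line 2 remove [ipkuk,eybv] add [pbti] -> 6 lines: sjwqj ojwy pbti vdq lblj eoq
Hunk 3: at line 2 remove [pbti,vdq,lblj] add [jaoyh,gwedt,mvtnh] -> 6 lines: sjwqj ojwy jaoyh gwedt mvtnh eoq
Hunk 4: at line 1 remove [jaoyh,gwedt] add [nkjy,isst] -> 6 lines: sjwqj ojwy nkjy isst mvtnh eoq
Final line 2: ojwy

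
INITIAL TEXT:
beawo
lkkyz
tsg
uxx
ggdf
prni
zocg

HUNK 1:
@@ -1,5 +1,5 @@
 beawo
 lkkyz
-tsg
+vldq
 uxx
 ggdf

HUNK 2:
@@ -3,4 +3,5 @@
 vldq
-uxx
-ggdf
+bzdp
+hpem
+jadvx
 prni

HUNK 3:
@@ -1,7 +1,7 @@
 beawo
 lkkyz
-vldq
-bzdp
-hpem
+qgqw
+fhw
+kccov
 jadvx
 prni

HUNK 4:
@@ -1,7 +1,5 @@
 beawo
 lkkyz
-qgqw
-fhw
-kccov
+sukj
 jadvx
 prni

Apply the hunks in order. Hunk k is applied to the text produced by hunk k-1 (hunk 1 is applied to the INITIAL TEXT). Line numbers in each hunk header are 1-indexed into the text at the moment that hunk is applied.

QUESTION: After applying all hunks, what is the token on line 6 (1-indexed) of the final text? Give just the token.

Hunk 1: at line 1 remove [tsg] add [vldq] -> 7 lines: beawo lkkyz vldq uxx ggdf prni zocg
Hunk 2: at line 3 remove [uxx,ggdf] add [bzdp,hpem,jadvx] -> 8 lines: beawo lkkyz vldq bzdp hpem jadvx prni zocg
Hunk 3: at line 1 remove [vldq,bzdp,hpem] add [qgqw,fhw,kccov] -> 8 lines: beawo lkkyz qgqw fhw kccov jadvx prni zocg
Hunk 4: at line 1 remove [qgqw,fhw,kccov] add [sukj] -> 6 lines: beawo lkkyz sukj jadvx prni zocg
Final line 6: zocg

Answer: zocg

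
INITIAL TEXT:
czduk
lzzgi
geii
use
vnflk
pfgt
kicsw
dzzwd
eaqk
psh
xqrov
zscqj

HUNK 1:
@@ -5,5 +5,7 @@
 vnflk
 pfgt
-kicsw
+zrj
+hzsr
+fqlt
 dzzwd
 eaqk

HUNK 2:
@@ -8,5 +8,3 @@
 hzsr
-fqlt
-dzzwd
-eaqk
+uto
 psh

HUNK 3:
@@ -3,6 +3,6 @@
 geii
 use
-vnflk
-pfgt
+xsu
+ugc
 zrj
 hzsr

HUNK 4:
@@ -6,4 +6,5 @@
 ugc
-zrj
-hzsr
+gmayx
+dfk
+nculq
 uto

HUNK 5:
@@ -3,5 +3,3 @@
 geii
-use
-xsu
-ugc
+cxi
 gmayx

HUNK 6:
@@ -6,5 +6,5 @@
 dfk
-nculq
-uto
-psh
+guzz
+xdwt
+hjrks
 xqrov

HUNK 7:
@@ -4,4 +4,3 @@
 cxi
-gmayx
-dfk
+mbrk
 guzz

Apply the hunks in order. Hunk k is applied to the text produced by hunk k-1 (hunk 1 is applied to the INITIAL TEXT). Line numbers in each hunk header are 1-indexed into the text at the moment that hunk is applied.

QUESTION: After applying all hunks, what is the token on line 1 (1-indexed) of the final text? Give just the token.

Hunk 1: at line 5 remove [kicsw] add [zrj,hzsr,fqlt] -> 14 lines: czduk lzzgi geii use vnflk pfgt zrj hzsr fqlt dzzwd eaqk psh xqrov zscqj
Hunk 2: at line 8 remove [fqlt,dzzwd,eaqk] add [uto] -> 12 lines: czduk lzzgi geii use vnflk pfgt zrj hzsr uto psh xqrov zscqj
Hunk 3: at line 3 remove [vnflk,pfgt] add [xsu,ugc] -> 12 lines: czduk lzzgi geii use xsu ugc zrj hzsr uto psh xqrov zscqj
Hunk 4: at line 6 remove [zrj,hzsr] add [gmayx,dfk,nculq] -> 13 lines: czduk lzzgi geii use xsu ugc gmayx dfk nculq uto psh xqrov zscqj
Hunk 5: at line 3 remove [use,xsu,ugc] add [cxi] -> 11 lines: czduk lzzgi geii cxi gmayx dfk nculq uto psh xqrov zscqj
Hunk 6: at line 6 remove [nculq,uto,psh] add [guzz,xdwt,hjrks] -> 11 lines: czduk lzzgi geii cxi gmayx dfk guzz xdwt hjrks xqrov zscqj
Hunk 7: at line 4 remove [gmayx,dfk] add [mbrk] -> 10 lines: czduk lzzgi geii cxi mbrk guzz xdwt hjrks xqrov zscqj
Final line 1: czduk

Answer: czduk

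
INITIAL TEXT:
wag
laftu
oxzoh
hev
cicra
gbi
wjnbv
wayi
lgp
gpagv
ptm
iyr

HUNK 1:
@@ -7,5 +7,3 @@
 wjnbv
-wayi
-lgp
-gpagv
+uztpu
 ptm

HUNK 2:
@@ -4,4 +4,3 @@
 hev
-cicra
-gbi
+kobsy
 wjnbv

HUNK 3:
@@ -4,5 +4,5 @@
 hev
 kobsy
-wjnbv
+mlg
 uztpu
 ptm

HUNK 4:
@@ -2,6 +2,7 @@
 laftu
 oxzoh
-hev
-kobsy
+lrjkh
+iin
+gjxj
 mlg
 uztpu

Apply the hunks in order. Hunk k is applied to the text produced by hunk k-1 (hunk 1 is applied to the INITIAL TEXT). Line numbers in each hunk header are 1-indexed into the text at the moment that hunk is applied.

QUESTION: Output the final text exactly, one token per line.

Answer: wag
laftu
oxzoh
lrjkh
iin
gjxj
mlg
uztpu
ptm
iyr

Derivation:
Hunk 1: at line 7 remove [wayi,lgp,gpagv] add [uztpu] -> 10 lines: wag laftu oxzoh hev cicra gbi wjnbv uztpu ptm iyr
Hunk 2: at line 4 remove [cicra,gbi] add [kobsy] -> 9 lines: wag laftu oxzoh hev kobsy wjnbv uztpu ptm iyr
Hunk 3: at line 4 remove [wjnbv] add [mlg] -> 9 lines: wag laftu oxzoh hev kobsy mlg uztpu ptm iyr
Hunk 4: at line 2 remove [hev,kobsy] add [lrjkh,iin,gjxj] -> 10 lines: wag laftu oxzoh lrjkh iin gjxj mlg uztpu ptm iyr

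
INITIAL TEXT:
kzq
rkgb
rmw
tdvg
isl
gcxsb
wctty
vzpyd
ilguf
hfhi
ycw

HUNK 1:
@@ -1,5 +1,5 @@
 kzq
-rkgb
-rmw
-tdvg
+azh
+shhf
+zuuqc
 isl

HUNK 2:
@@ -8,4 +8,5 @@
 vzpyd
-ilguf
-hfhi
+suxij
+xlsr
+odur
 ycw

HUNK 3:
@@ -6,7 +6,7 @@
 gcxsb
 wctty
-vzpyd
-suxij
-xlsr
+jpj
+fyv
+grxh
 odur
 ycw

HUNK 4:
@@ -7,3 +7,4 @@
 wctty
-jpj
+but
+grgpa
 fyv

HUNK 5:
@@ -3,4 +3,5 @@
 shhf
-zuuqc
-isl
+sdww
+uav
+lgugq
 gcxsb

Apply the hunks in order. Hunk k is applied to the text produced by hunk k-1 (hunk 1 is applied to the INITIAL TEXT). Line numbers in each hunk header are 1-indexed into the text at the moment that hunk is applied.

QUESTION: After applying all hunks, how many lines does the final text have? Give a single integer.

Answer: 14

Derivation:
Hunk 1: at line 1 remove [rkgb,rmw,tdvg] add [azh,shhf,zuuqc] -> 11 lines: kzq azh shhf zuuqc isl gcxsb wctty vzpyd ilguf hfhi ycw
Hunk 2: at line 8 remove [ilguf,hfhi] add [suxij,xlsr,odur] -> 12 lines: kzq azh shhf zuuqc isl gcxsb wctty vzpyd suxij xlsr odur ycw
Hunk 3: at line 6 remove [vzpyd,suxij,xlsr] add [jpj,fyv,grxh] -> 12 lines: kzq azh shhf zuuqc isl gcxsb wctty jpj fyv grxh odur ycw
Hunk 4: at line 7 remove [jpj] add [but,grgpa] -> 13 lines: kzq azh shhf zuuqc isl gcxsb wctty but grgpa fyv grxh odur ycw
Hunk 5: at line 3 remove [zuuqc,isl] add [sdww,uav,lgugq] -> 14 lines: kzq azh shhf sdww uav lgugq gcxsb wctty but grgpa fyv grxh odur ycw
Final line count: 14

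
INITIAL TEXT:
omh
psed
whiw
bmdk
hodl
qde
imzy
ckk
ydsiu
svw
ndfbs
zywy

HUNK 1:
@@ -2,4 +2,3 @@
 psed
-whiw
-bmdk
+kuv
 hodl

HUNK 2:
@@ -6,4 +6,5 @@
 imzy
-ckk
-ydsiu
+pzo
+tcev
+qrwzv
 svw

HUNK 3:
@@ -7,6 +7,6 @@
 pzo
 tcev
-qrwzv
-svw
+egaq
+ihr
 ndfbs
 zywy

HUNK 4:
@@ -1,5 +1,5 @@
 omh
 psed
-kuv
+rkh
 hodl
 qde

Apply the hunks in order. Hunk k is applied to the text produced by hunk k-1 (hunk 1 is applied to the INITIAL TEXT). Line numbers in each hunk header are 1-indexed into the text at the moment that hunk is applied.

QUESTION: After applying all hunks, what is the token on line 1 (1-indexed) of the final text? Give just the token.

Answer: omh

Derivation:
Hunk 1: at line 2 remove [whiw,bmdk] add [kuv] -> 11 lines: omh psed kuv hodl qde imzy ckk ydsiu svw ndfbs zywy
Hunk 2: at line 6 remove [ckk,ydsiu] add [pzo,tcev,qrwzv] -> 12 lines: omh psed kuv hodl qde imzy pzo tcev qrwzv svw ndfbs zywy
Hunk 3: at line 7 remove [qrwzv,svw] add [egaq,ihr] -> 12 lines: omh psed kuv hodl qde imzy pzo tcev egaq ihr ndfbs zywy
Hunk 4: at line 1 remove [kuv] add [rkh] -> 12 lines: omh psed rkh hodl qde imzy pzo tcev egaq ihr ndfbs zywy
Final line 1: omh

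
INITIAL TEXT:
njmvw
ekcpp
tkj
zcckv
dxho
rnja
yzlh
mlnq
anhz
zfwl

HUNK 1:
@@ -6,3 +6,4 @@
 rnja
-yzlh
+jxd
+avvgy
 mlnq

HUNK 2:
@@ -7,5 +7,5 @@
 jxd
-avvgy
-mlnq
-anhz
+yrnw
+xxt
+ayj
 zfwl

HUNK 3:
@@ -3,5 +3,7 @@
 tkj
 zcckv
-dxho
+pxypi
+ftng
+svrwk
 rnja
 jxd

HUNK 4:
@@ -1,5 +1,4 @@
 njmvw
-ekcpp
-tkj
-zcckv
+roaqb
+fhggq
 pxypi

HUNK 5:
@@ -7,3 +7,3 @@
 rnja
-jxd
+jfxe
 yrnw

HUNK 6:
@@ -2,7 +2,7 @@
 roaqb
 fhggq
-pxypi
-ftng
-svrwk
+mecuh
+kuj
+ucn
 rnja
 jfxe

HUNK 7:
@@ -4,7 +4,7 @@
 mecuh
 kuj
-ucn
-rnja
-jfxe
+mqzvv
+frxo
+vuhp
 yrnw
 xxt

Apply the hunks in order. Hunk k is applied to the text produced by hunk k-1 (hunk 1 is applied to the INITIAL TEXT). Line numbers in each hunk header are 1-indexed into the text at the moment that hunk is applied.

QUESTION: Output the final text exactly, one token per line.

Answer: njmvw
roaqb
fhggq
mecuh
kuj
mqzvv
frxo
vuhp
yrnw
xxt
ayj
zfwl

Derivation:
Hunk 1: at line 6 remove [yzlh] add [jxd,avvgy] -> 11 lines: njmvw ekcpp tkj zcckv dxho rnja jxd avvgy mlnq anhz zfwl
Hunk 2: at line 7 remove [avvgy,mlnq,anhz] add [yrnw,xxt,ayj] -> 11 lines: njmvw ekcpp tkj zcckv dxho rnja jxd yrnw xxt ayj zfwl
Hunk 3: at line 3 remove [dxho] add [pxypi,ftng,svrwk] -> 13 lines: njmvw ekcpp tkj zcckv pxypi ftng svrwk rnja jxd yrnw xxt ayj zfwl
Hunk 4: at line 1 remove [ekcpp,tkj,zcckv] add [roaqb,fhggq] -> 12 lines: njmvw roaqb fhggq pxypi ftng svrwk rnja jxd yrnw xxt ayj zfwl
Hunk 5: at line 7 remove [jxd] add [jfxe] -> 12 lines: njmvw roaqb fhggq pxypi ftng svrwk rnja jfxe yrnw xxt ayj zfwl
Hunk 6: at line 2 remove [pxypi,ftng,svrwk] add [mecuh,kuj,ucn] -> 12 lines: njmvw roaqb fhggq mecuh kuj ucn rnja jfxe yrnw xxt ayj zfwl
Hunk 7: at line 4 remove [ucn,rnja,jfxe] add [mqzvv,frxo,vuhp] -> 12 lines: njmvw roaqb fhggq mecuh kuj mqzvv frxo vuhp yrnw xxt ayj zfwl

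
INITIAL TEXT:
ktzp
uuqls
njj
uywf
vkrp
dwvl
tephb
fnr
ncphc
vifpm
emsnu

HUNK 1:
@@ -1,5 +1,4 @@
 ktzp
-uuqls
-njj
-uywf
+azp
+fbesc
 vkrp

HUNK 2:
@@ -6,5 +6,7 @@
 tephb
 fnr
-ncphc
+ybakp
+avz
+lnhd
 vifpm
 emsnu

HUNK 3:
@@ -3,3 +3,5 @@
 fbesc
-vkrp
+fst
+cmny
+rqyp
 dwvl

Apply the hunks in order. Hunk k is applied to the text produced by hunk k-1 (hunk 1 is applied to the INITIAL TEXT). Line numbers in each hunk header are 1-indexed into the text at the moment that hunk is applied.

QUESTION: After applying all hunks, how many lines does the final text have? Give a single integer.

Answer: 14

Derivation:
Hunk 1: at line 1 remove [uuqls,njj,uywf] add [azp,fbesc] -> 10 lines: ktzp azp fbesc vkrp dwvl tephb fnr ncphc vifpm emsnu
Hunk 2: at line 6 remove [ncphc] add [ybakp,avz,lnhd] -> 12 lines: ktzp azp fbesc vkrp dwvl tephb fnr ybakp avz lnhd vifpm emsnu
Hunk 3: at line 3 remove [vkrp] add [fst,cmny,rqyp] -> 14 lines: ktzp azp fbesc fst cmny rqyp dwvl tephb fnr ybakp avz lnhd vifpm emsnu
Final line count: 14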